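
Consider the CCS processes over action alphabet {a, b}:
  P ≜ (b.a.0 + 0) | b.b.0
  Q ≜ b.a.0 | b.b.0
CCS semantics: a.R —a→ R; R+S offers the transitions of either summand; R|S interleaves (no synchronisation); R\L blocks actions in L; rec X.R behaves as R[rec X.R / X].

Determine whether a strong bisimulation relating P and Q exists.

bisimilar

LTS(P): 9 reachable states
  p0 = (b.a.0 + 0) | b.b.0 ⊢ =b=> p1, =b=> p2
  p1 = (b.a.0 + 0) | b.0 ⊢ =b=> p3, =b=> p4
  p2 = a.0 | b.b.0 ⊢ =a=> p5, =b=> p4
  p3 = (b.a.0 + 0) | 0 ⊢ =b=> p6
  p4 = a.0 | b.0 ⊢ =a=> p7, =b=> p6
  p5 = 0 | b.b.0 ⊢ =b=> p7
  p6 = a.0 | 0 ⊢ =a=> p8
  p7 = 0 | b.0 ⊢ =b=> p8
  p8 = 0 | 0 ⊢ stopped
LTS(Q): 9 reachable states
  q0 = b.a.0 | b.b.0 ⊢ =b=> q1, =b=> q2
  q1 = a.0 | b.b.0 ⊢ =a=> q3, =b=> q4
  q2 = b.a.0 | b.0 ⊢ =b=> q4, =b=> q5
  q3 = 0 | b.b.0 ⊢ =b=> q6
  q4 = a.0 | b.0 ⊢ =a=> q6, =b=> q7
  q5 = b.a.0 | 0 ⊢ =b=> q7
  q6 = 0 | b.0 ⊢ =b=> q8
  q7 = a.0 | 0 ⊢ =a=> q8
  q8 = 0 | 0 ⊢ stopped
Coarsest stable partition (strong bisimilarity classes):
  B0 = {p0, q0}
  B1 = {p2, q1}
  B2 = {p5, q3}
  B3 = {p7, q6}
  B4 = {p8, q8}
  B5 = {p4, q4}
  B6 = {p6, q7}
  B7 = {p1, q2}
  B8 = {p3, q5}
p0 ∈ B0, q0 ∈ B0 → same block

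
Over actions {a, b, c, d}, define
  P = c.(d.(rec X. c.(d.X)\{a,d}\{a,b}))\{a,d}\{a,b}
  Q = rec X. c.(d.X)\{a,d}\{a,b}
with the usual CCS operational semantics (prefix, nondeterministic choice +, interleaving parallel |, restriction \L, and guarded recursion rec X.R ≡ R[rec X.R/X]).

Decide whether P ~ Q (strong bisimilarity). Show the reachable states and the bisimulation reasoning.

YES

LTS(P): 2 reachable states
  u0 = c.(d.(rec X. c.(d.X)\{a,d}\{a,b}))\{a,d}\{a,b} ⊢ =c=> u1
  u1 = (d.(rec X. c.(d.X)\{a,d}\{a,b}))\{a,d}\{a,b} ⊢ (no moves)
LTS(Q): 2 reachable states
  v0 = rec X. c.(d.X)\{a,d}\{a,b} ⊢ =c=> v1
  v1 = (d.(rec X. c.(d.X)\{a,d}\{a,b}))\{a,d}\{a,b} ⊢ (no moves)
Bisimilarity quotient blocks:
  B0 = {u0, v0}
  B1 = {u1, v1}
u0 ∈ B0, v0 ∈ B0 → same block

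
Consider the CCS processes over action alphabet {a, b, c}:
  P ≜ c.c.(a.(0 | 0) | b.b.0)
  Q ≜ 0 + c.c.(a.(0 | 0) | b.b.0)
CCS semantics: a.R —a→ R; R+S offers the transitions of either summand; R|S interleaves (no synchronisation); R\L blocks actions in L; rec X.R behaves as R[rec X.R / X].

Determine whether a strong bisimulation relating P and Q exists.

LTS(P): 8 reachable states
  m0 = c.c.(a.(0 | 0) | b.b.0) | =c=> m1
  m1 = c.(a.(0 | 0) | b.b.0) | =c=> m2
  m2 = a.(0 | 0) | b.b.0 | =a=> m3, =b=> m4
  m3 = 0 | 0 | b.b.0 | =b=> m5
  m4 = a.(0 | 0) | b.0 | =a=> m5, =b=> m6
  m5 = 0 | 0 | b.0 | =b=> m7
  m6 = a.(0 | 0) | 0 | =a=> m7
  m7 = 0 | 0 | 0 | (no moves)
LTS(Q): 8 reachable states
  n0 = 0 + c.c.(a.(0 | 0) | b.b.0) | =c=> n1
  n1 = c.(a.(0 | 0) | b.b.0) | =c=> n2
  n2 = a.(0 | 0) | b.b.0 | =a=> n3, =b=> n4
  n3 = 0 | 0 | b.b.0 | =b=> n5
  n4 = a.(0 | 0) | b.0 | =a=> n5, =b=> n6
  n5 = 0 | 0 | b.0 | =b=> n7
  n6 = a.(0 | 0) | 0 | =a=> n7
  n7 = 0 | 0 | 0 | (no moves)
Bisimilarity quotient blocks:
  B0 = {m0, n0}
  B1 = {m1, n1}
  B2 = {m2, n2}
  B3 = {m3, n3}
  B4 = {m5, n5}
  B5 = {m7, n7}
  B6 = {m4, n4}
  B7 = {m6, n6}
m0 ∈ B0, n0 ∈ B0 → same block

YES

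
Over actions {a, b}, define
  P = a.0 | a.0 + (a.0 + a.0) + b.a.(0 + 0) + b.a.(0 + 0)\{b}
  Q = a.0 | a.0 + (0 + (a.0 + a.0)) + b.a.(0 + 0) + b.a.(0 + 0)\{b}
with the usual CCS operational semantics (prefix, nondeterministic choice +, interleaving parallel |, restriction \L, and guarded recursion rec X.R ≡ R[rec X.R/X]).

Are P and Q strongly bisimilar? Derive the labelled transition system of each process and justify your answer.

P ~ Q

P's transition system — 9 states:
  u0 = a.0 | a.0 + (a.0 + a.0) + b.a.(0 + 0) + b.a.(0 + 0)\{b} → --a--▸ u1, --a--▸ u2, --a--▸ u3, --b--▸ u4, --b--▸ u5
  u1 = 0 → ·
  u2 = 0 | a.0 → --a--▸ u6
  u3 = a.0 | 0 → --a--▸ u6
  u4 = a.(0 + 0) → --a--▸ u7
  u5 = a.(0 + 0)\{b} → --a--▸ u8
  u6 = 0 | 0 → ·
  u7 = 0 + 0 → ·
  u8 = (0 + 0)\{b} → ·
Q's transition system — 9 states:
  v0 = a.0 | a.0 + (0 + (a.0 + a.0)) + b.a.(0 + 0) + b.a.(0 + 0)\{b} → --a--▸ v1, --a--▸ v2, --a--▸ v3, --b--▸ v4, --b--▸ v5
  v1 = 0 → ·
  v2 = 0 | a.0 → --a--▸ v6
  v3 = a.0 | 0 → --a--▸ v6
  v4 = a.(0 + 0) → --a--▸ v7
  v5 = a.(0 + 0)\{b} → --a--▸ v8
  v6 = 0 | 0 → ·
  v7 = 0 + 0 → ·
  v8 = (0 + 0)\{b} → ·
Coarsest stable partition (strong bisimilarity classes):
  B0 = {u0, v0}
  B1 = {u1, u6, u7, u8, v1, v6, v7, v8}
  B2 = {u2, u3, u4, u5, v2, v3, v4, v5}
u0 ∈ B0, v0 ∈ B0 → same block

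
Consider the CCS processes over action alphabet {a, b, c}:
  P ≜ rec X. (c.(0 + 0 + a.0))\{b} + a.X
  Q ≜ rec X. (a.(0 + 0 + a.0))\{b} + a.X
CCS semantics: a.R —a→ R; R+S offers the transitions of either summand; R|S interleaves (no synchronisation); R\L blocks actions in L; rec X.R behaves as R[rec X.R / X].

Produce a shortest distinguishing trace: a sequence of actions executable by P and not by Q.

c

P's transition system — 3 states:
  m0 = rec X. (c.(0 + 0 + a.0))\{b} + a.X :: =a=> m0, =c=> m1
  m1 = (0 + 0 + a.0)\{b} :: =a=> m2
  m2 = 0\{b} :: (no moves)
Q's transition system — 3 states:
  n0 = rec X. (a.(0 + 0 + a.0))\{b} + a.X :: =a=> n0, =a=> n1
  n1 = (0 + 0 + a.0)\{b} :: =a=> n2
  n2 = 0\{b} :: (no moves)
Trace ⟨c⟩ through P, begin at {m0}:
  step 1 (c): {m1}
  — P admits the full trace.
Trace ⟨c⟩ through Q, begin at {n0}:
  step 1 (c): ∅ (Q stuck)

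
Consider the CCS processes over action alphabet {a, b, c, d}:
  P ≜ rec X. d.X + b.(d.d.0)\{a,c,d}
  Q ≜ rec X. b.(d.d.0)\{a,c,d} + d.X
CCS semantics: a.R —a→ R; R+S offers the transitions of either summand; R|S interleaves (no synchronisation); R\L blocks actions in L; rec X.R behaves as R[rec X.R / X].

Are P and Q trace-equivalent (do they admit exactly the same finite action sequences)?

P's transition system — 2 states:
  u0 = rec X. d.X + b.(d.d.0)\{a,c,d} ⊢ ··b··> u1, ··d··> u0
  u1 = (d.d.0)\{a,c,d} ⊢ ∅
Q's transition system — 2 states:
  v0 = rec X. b.(d.d.0)\{a,c,d} + d.X ⊢ ··b··> v1, ··d··> v0
  v1 = (d.d.0)\{a,c,d} ⊢ ∅
Partition-refinement fixed point:
  B0 = {u0, v0}
  B1 = {u1, v1}
u0 ∈ B0, v0 ∈ B0 → same block
Bisimilar ⇒ trace-equivalent.

trace-equivalent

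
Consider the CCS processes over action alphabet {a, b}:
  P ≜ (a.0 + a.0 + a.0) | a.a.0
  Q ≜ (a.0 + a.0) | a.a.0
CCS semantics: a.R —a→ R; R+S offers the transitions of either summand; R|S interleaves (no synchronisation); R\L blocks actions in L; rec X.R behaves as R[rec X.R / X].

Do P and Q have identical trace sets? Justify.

P's transition system — 6 states:
  s0 = (a.0 + a.0 + a.0) | a.a.0 has moves -a-> s1, -a-> s2
  s1 = (a.0 + a.0 + a.0) | a.0 has moves -a-> s3, -a-> s4
  s2 = 0 | a.a.0 has moves -a-> s4
  s3 = (a.0 + a.0 + a.0) | 0 has moves -a-> s5
  s4 = 0 | a.0 has moves -a-> s5
  s5 = 0 | 0 has moves ·
Q's transition system — 6 states:
  t0 = (a.0 + a.0) | a.a.0 has moves -a-> t1, -a-> t2
  t1 = (a.0 + a.0) | a.0 has moves -a-> t3, -a-> t4
  t2 = 0 | a.a.0 has moves -a-> t4
  t3 = (a.0 + a.0) | 0 has moves -a-> t5
  t4 = 0 | a.0 has moves -a-> t5
  t5 = 0 | 0 has moves ·
Partition-refinement fixed point:
  B0 = {s0, t0}
  B1 = {s1, s2, t1, t2}
  B2 = {s3, s4, t3, t4}
  B3 = {s5, t5}
s0 ∈ B0, t0 ∈ B0 → same block
Bisimilar ⇒ trace-equivalent.

trace-equivalent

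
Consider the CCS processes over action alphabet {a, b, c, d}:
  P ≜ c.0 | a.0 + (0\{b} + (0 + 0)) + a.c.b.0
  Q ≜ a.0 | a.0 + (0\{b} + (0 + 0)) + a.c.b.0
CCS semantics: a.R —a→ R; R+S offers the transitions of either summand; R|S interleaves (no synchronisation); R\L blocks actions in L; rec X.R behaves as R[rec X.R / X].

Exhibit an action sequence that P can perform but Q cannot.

c

P's transition system — 7 states:
  p0 = c.0 | a.0 + (0\{b} + (0 + 0)) + a.c.b.0 → ··a··> p1, ··a··> p2, ··c··> p3
  p1 = c.0 | 0 → ··c··> p4
  p2 = c.b.0 → ··c··> p5
  p3 = 0 | a.0 → ··a··> p4
  p4 = 0 | 0 → deadlocked
  p5 = b.0 → ··b··> p6
  p6 = 0 → deadlocked
Q's transition system — 7 states:
  q0 = a.0 | a.0 + (0\{b} + (0 + 0)) + a.c.b.0 → ··a··> q1, ··a··> q2, ··a··> q3
  q1 = 0 | a.0 → ··a··> q4
  q2 = a.0 | 0 → ··a··> q4
  q3 = c.b.0 → ··c··> q5
  q4 = 0 | 0 → deadlocked
  q5 = b.0 → ··b··> q6
  q6 = 0 → deadlocked
Run σ = ⟨c⟩ on P: start {p0}
  [1] c ⇒ {p3}
  P completes σ.
Run σ = ⟨c⟩ on Q: start {q0}
  [1] c ⇒ ∅ (Q stuck)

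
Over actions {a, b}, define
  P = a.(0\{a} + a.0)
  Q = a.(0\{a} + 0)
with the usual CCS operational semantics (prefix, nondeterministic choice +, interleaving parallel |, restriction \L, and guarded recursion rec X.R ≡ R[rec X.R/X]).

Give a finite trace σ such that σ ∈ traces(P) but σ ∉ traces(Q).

aa

LTS(P): 3 reachable states
  u0 = a.(0\{a} + a.0) → --a--▸ u1
  u1 = 0\{a} + a.0 → --a--▸ u2
  u2 = 0 → ·
LTS(Q): 2 reachable states
  v0 = a.(0\{a} + 0) → --a--▸ v1
  v1 = 0\{a} + 0 → ·
Trace ⟨aa⟩ through P, begin at {u0}:
  step 1 (a): {u1}
  step 2 (a): {u2}
  ✓ P
Trace ⟨aa⟩ through Q, begin at {v0}:
  step 1 (a): {v1}
  step 2 (a): no successor for Q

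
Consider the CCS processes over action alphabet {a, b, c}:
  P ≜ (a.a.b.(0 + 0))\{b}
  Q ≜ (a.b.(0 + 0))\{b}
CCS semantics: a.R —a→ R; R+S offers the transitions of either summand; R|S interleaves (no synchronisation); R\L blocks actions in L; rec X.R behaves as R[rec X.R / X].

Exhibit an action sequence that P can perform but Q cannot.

aa

P's transition system — 3 states:
  s0 = (a.a.b.(0 + 0))\{b} | --a--▸ s1
  s1 = (a.b.(0 + 0))\{b} | --a--▸ s2
  s2 = (b.(0 + 0))\{b} | deadlocked
Q's transition system — 2 states:
  t0 = (a.b.(0 + 0))\{b} | --a--▸ t1
  t1 = (b.(0 + 0))\{b} | deadlocked
Executing aa from P (initial set {s0}):
  step 1 (a): {s1}
  step 2 (a): {s2}
  ✓ P
Executing aa from Q (initial set {t0}):
  step 1 (a): {t1}
  step 2 (a): ∅ (Q stuck)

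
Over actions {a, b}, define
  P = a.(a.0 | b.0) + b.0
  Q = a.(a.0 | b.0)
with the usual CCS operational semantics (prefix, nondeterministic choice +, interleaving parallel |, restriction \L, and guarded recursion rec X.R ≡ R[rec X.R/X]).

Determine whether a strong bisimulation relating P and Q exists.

Reachable graph of P (6 states):
  p0 = a.(a.0 | b.0) + b.0 | -a-> p1, -b-> p2
  p1 = a.0 | b.0 | -a-> p3, -b-> p4
  p2 = 0 | stopped
  p3 = 0 | b.0 | -b-> p5
  p4 = a.0 | 0 | -a-> p5
  p5 = 0 | 0 | stopped
Reachable graph of Q (5 states):
  q0 = a.(a.0 | b.0) | -a-> q1
  q1 = a.0 | b.0 | -a-> q2, -b-> q3
  q2 = 0 | b.0 | -b-> q4
  q3 = a.0 | 0 | -a-> q4
  q4 = 0 | 0 | stopped
Bisimilarity quotient blocks:
  B0 = {p0}
  B1 = {p1, q1}
  B2 = {p3, q2}
  B3 = {p2, p5, q4}
  B4 = {p4, q3}
  B5 = {q0}
p0 ∈ B0, q0 ∈ B5 → different blocks

NO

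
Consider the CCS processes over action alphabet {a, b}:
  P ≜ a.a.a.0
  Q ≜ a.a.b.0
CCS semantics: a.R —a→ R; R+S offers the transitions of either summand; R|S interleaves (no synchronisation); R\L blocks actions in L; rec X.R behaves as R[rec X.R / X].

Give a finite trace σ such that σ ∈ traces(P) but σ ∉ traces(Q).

P's transition system — 4 states:
  s0 = a.a.a.0 ⊢ —a→ s1
  s1 = a.a.0 ⊢ —a→ s2
  s2 = a.0 ⊢ —a→ s3
  s3 = 0 ⊢ ·
Q's transition system — 4 states:
  t0 = a.a.b.0 ⊢ —a→ t1
  t1 = a.b.0 ⊢ —a→ t2
  t2 = b.0 ⊢ —b→ t3
  t3 = 0 ⊢ ·
Executing aaa from P (initial set {s0}):
  step 1 (a): {s1}
  step 2 (a): {s2}
  step 3 (a): {s3}
  ✓ P
Executing aaa from Q (initial set {t0}):
  step 1 (a): {t1}
  step 2 (a): {t2}
  step 3 (a): ∅  — Q cannot continue

aaa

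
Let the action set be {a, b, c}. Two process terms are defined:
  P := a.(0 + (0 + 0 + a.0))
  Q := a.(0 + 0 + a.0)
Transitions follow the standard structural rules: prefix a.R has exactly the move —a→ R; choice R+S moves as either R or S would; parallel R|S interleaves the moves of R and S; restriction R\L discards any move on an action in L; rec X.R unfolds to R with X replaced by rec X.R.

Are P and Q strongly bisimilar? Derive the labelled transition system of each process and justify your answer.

P ~ Q

P's transition system — 3 states:
  p0 = a.(0 + (0 + 0 + a.0)) has moves --a--▸ p1
  p1 = 0 + (0 + 0 + a.0) has moves --a--▸ p2
  p2 = 0 has moves ·
Q's transition system — 3 states:
  q0 = a.(0 + 0 + a.0) has moves --a--▸ q1
  q1 = 0 + 0 + a.0 has moves --a--▸ q2
  q2 = 0 has moves ·
Coarsest stable partition (strong bisimilarity classes):
  B0 = {p0, q0}
  B1 = {p1, q1}
  B2 = {p2, q2}
p0 ∈ B0, q0 ∈ B0 → same block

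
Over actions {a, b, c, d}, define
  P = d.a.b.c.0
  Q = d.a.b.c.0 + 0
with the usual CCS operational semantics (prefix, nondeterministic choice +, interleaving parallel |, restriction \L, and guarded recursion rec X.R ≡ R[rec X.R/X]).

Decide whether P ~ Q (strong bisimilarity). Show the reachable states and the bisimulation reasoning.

P ~ Q

Reachable graph of P (5 states):
  u0 = d.a.b.c.0 has moves --d--▸ u1
  u1 = a.b.c.0 has moves --a--▸ u2
  u2 = b.c.0 has moves --b--▸ u3
  u3 = c.0 has moves --c--▸ u4
  u4 = 0 has moves stopped
Reachable graph of Q (5 states):
  v0 = d.a.b.c.0 + 0 has moves --d--▸ v1
  v1 = a.b.c.0 has moves --a--▸ v2
  v2 = b.c.0 has moves --b--▸ v3
  v3 = c.0 has moves --c--▸ v4
  v4 = 0 has moves stopped
Bisimilarity quotient blocks:
  B0 = {u0, v0}
  B1 = {u1, v1}
  B2 = {u2, v2}
  B3 = {u3, v3}
  B4 = {u4, v4}
u0 ∈ B0, v0 ∈ B0 → same block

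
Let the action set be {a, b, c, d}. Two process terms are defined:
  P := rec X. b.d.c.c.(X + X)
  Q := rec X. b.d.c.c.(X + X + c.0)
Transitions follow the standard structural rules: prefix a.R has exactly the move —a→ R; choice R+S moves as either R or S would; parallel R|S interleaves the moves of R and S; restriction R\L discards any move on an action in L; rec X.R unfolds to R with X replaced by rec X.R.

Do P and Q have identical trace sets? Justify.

trace-distinct — witness ⟨bdccc⟩

LTS(P): 5 reachable states
  u0 = rec X. b.d.c.c.(X + X) has moves --b--▸ u1
  u1 = d.c.c.((rec X. b.d.c.c.(X + X)) + (rec X. b.d.c.c.(X + X))) has moves --d--▸ u2
  u2 = c.c.((rec X. b.d.c.c.(X + X)) + (rec X. b.d.c.c.(X + X))) has moves --c--▸ u3
  u3 = c.((rec X. b.d.c.c.(X + X)) + (rec X. b.d.c.c.(X + X))) has moves --c--▸ u4
  u4 = (rec X. b.d.c.c.(X + X)) + (rec X. b.d.c.c.(X + X)) has moves --b--▸ u1
LTS(Q): 6 reachable states
  v0 = rec X. b.d.c.c.(X + X + c.0) has moves --b--▸ v1
  v1 = d.c.c.((rec X. b.d.c.c.(X + X + c.0)) + (rec X. b.d.c.c.(X + X + c.0)) + c.0) has moves --d--▸ v2
  v2 = c.c.((rec X. b.d.c.c.(X + X + c.0)) + (rec X. b.d.c.c.(X + X + c.0)) + c.0) has moves --c--▸ v3
  v3 = c.((rec X. b.d.c.c.(X + X + c.0)) + (rec X. b.d.c.c.(X + X + c.0)) + c.0) has moves --c--▸ v4
  v4 = (rec X. b.d.c.c.(X + X + c.0)) + (rec X. b.d.c.c.(X + X + c.0)) + c.0 has moves --b--▸ v1, --c--▸ v5
  v5 = 0 has moves deadlocked
Trace ⟨bdccc⟩ through Q, begin at {v0}:
  after b @ step 1: {v1}
  after d @ step 2: {v2}
  after c @ step 3: {v3}
  after c @ step 4: {v4}
  after c @ step 5: {v5}
  Q completes σ.
Trace ⟨bdccc⟩ through P, begin at {u0}:
  after b @ step 1: {u1}
  after d @ step 2: {u2}
  after c @ step 3: {u3}
  after c @ step 4: {u4}
  after c @ step 5: no successor for P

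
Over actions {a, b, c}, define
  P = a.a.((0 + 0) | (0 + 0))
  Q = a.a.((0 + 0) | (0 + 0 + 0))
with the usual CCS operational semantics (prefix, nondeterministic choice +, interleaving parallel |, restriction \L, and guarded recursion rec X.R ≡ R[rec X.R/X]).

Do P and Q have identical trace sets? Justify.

P's transition system — 3 states:
  s0 = a.a.((0 + 0) | (0 + 0)) | --a--▸ s1
  s1 = a.((0 + 0) | (0 + 0)) | --a--▸ s2
  s2 = (0 + 0) | (0 + 0) | stopped
Q's transition system — 3 states:
  t0 = a.a.((0 + 0) | (0 + 0 + 0)) | --a--▸ t1
  t1 = a.((0 + 0) | (0 + 0 + 0)) | --a--▸ t2
  t2 = (0 + 0) | (0 + 0 + 0) | stopped
Partition-refinement fixed point:
  B0 = {s0, t0}
  B1 = {s1, t1}
  B2 = {s2, t2}
s0 ∈ B0, t0 ∈ B0 → same block
Bisimilar ⇒ trace-equivalent.

trace-equivalent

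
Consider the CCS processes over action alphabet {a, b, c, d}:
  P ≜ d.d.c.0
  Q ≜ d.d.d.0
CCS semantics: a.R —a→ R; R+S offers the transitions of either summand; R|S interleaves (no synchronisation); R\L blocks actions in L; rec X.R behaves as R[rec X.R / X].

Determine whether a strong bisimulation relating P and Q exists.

P ≁ Q

LTS(P): 4 reachable states
  p0 = d.d.c.0 ⊢ --d--▸ p1
  p1 = d.c.0 ⊢ --d--▸ p2
  p2 = c.0 ⊢ --c--▸ p3
  p3 = 0 ⊢ (no moves)
LTS(Q): 4 reachable states
  q0 = d.d.d.0 ⊢ --d--▸ q1
  q1 = d.d.0 ⊢ --d--▸ q2
  q2 = d.0 ⊢ --d--▸ q3
  q3 = 0 ⊢ (no moves)
Coarsest stable partition (strong bisimilarity classes):
  B0 = {p0}
  B1 = {p1}
  B2 = {p2}
  B3 = {p3, q3}
  B4 = {q0}
  B5 = {q1}
  B6 = {q2}
p0 ∈ B0, q0 ∈ B4 → different blocks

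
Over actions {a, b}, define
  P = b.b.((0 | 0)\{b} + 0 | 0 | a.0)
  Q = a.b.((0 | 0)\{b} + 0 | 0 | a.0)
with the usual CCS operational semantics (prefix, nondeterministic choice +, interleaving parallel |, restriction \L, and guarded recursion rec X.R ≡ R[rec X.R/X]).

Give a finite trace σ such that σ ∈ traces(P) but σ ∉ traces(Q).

b

P's transition system — 4 states:
  m0 = b.b.((0 | 0)\{b} + 0 | 0 | a.0) :: --b--▸ m1
  m1 = b.((0 | 0)\{b} + 0 | 0 | a.0) :: --b--▸ m2
  m2 = (0 | 0)\{b} + 0 | 0 | a.0 :: --a--▸ m3
  m3 = 0 | 0 | 0 :: stopped
Q's transition system — 4 states:
  n0 = a.b.((0 | 0)\{b} + 0 | 0 | a.0) :: --a--▸ n1
  n1 = b.((0 | 0)\{b} + 0 | 0 | a.0) :: --b--▸ n2
  n2 = (0 | 0)\{b} + 0 | 0 | a.0 :: --a--▸ n3
  n3 = 0 | 0 | 0 :: stopped
Run σ = ⟨b⟩ on P: start {m0}
  [1] b ⇒ {m1}
  P completes σ.
Run σ = ⟨b⟩ on Q: start {n0}
  [1] b ⇒ ∅  — Q cannot continue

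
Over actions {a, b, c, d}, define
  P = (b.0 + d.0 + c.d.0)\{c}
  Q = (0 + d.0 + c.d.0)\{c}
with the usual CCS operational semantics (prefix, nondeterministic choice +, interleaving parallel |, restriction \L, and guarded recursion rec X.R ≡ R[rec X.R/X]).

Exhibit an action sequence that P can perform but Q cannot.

P's transition system — 2 states:
  u0 = (b.0 + d.0 + c.d.0)\{c} ⊢ -b-> u1, -d-> u1
  u1 = 0\{c} ⊢ ·
Q's transition system — 2 states:
  v0 = (0 + d.0 + c.d.0)\{c} ⊢ -d-> v1
  v1 = 0\{c} ⊢ ·
Trace ⟨b⟩ through P, begin at {u0}:
  step 1 (b): {u1}
  — P admits the full trace.
Trace ⟨b⟩ through Q, begin at {v0}:
  step 1 (b): ∅  — Q cannot continue

b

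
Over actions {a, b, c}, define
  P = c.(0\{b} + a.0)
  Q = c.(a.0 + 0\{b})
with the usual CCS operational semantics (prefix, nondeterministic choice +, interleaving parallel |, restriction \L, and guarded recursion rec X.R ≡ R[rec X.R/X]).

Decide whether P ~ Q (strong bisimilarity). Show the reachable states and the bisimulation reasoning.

LTS(P): 3 reachable states
  p0 = c.(0\{b} + a.0) ⊢ =c=> p1
  p1 = 0\{b} + a.0 ⊢ =a=> p2
  p2 = 0 ⊢ ·
LTS(Q): 3 reachable states
  q0 = c.(a.0 + 0\{b}) ⊢ =c=> q1
  q1 = a.0 + 0\{b} ⊢ =a=> q2
  q2 = 0 ⊢ ·
Partition-refinement fixed point:
  B0 = {p0, q0}
  B1 = {p1, q1}
  B2 = {p2, q2}
p0 ∈ B0, q0 ∈ B0 → same block

bisimilar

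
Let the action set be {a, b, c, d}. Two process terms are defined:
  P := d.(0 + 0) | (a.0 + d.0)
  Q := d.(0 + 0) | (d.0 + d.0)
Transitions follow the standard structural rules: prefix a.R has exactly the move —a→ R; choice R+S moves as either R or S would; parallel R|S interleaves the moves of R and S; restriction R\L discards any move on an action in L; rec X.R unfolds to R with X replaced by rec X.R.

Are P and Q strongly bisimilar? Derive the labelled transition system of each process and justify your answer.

P's transition system — 4 states:
  u0 = d.(0 + 0) | (a.0 + d.0) | =a=> u1, =d=> u1, =d=> u2
  u1 = d.(0 + 0) | 0 | =d=> u3
  u2 = (0 + 0) | (a.0 + d.0) | =a=> u3, =d=> u3
  u3 = (0 + 0) | 0 | deadlocked
Q's transition system — 4 states:
  v0 = d.(0 + 0) | (d.0 + d.0) | =d=> v1, =d=> v2
  v1 = (0 + 0) | (d.0 + d.0) | =d=> v3
  v2 = d.(0 + 0) | 0 | =d=> v3
  v3 = (0 + 0) | 0 | deadlocked
Partition-refinement fixed point:
  B0 = {u0}
  B1 = {u1, v1, v2}
  B2 = {u3, v3}
  B3 = {u2}
  B4 = {v0}
u0 ∈ B0, v0 ∈ B4 → different blocks

P ≁ Q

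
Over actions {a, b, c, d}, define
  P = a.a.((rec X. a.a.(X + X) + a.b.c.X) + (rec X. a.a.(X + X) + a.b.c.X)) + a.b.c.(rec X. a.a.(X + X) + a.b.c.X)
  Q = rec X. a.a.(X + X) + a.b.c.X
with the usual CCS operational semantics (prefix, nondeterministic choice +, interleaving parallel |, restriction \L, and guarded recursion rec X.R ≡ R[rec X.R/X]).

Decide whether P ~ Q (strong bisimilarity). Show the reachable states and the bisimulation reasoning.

Reachable graph of P (6 states):
  u0 = a.a.((rec X. a.a.(X + X) + a.b.c.X) + (rec X. a.a.(X + X) + a.b.c.X)) + a.b.c.(rec X. a.a.(X + X) + a.b.c.X) :: —a→ u1, —a→ u2
  u1 = a.((rec X. a.a.(X + X) + a.b.c.X) + (rec X. a.a.(X + X) + a.b.c.X)) :: —a→ u3
  u2 = b.c.(rec X. a.a.(X + X) + a.b.c.X) :: —b→ u4
  u3 = (rec X. a.a.(X + X) + a.b.c.X) + (rec X. a.a.(X + X) + a.b.c.X) :: —a→ u1, —a→ u2
  u4 = c.(rec X. a.a.(X + X) + a.b.c.X) :: —c→ u5
  u5 = rec X. a.a.(X + X) + a.b.c.X :: —a→ u1, —a→ u2
Reachable graph of Q (5 states):
  v0 = rec X. a.a.(X + X) + a.b.c.X :: —a→ v1, —a→ v2
  v1 = a.((rec X. a.a.(X + X) + a.b.c.X) + (rec X. a.a.(X + X) + a.b.c.X)) :: —a→ v3
  v2 = b.c.(rec X. a.a.(X + X) + a.b.c.X) :: —b→ v4
  v3 = (rec X. a.a.(X + X) + a.b.c.X) + (rec X. a.a.(X + X) + a.b.c.X) :: —a→ v1, —a→ v2
  v4 = c.(rec X. a.a.(X + X) + a.b.c.X) :: —c→ v0
Partition-refinement fixed point:
  B0 = {u0, u3, u5, v0, v3}
  B1 = {u1, v1}
  B2 = {u2, v2}
  B3 = {u4, v4}
u0 ∈ B0, v0 ∈ B0 → same block

YES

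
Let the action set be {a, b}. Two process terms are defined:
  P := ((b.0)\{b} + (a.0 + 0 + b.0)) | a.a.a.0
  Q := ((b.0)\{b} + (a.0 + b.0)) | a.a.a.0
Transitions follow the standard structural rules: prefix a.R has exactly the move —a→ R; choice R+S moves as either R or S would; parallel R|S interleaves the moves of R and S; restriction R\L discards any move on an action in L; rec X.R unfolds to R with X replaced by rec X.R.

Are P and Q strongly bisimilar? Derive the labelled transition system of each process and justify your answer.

LTS(P): 8 reachable states
  s0 = ((b.0)\{b} + (a.0 + 0 + b.0)) | a.a.a.0 ⊢ --a--▸ s1, --a--▸ s2, --b--▸ s2
  s1 = ((b.0)\{b} + (a.0 + 0 + b.0)) | a.a.0 ⊢ --a--▸ s3, --a--▸ s4, --b--▸ s4
  s2 = 0 | a.a.a.0 ⊢ --a--▸ s4
  s3 = ((b.0)\{b} + (a.0 + 0 + b.0)) | a.0 ⊢ --a--▸ s5, --a--▸ s6, --b--▸ s6
  s4 = 0 | a.a.0 ⊢ --a--▸ s6
  s5 = ((b.0)\{b} + (a.0 + 0 + b.0)) | 0 ⊢ --a--▸ s7, --b--▸ s7
  s6 = 0 | a.0 ⊢ --a--▸ s7
  s7 = 0 | 0 ⊢ deadlocked
LTS(Q): 8 reachable states
  t0 = ((b.0)\{b} + (a.0 + b.0)) | a.a.a.0 ⊢ --a--▸ t1, --a--▸ t2, --b--▸ t2
  t1 = ((b.0)\{b} + (a.0 + b.0)) | a.a.0 ⊢ --a--▸ t3, --a--▸ t4, --b--▸ t4
  t2 = 0 | a.a.a.0 ⊢ --a--▸ t4
  t3 = ((b.0)\{b} + (a.0 + b.0)) | a.0 ⊢ --a--▸ t5, --a--▸ t6, --b--▸ t6
  t4 = 0 | a.a.0 ⊢ --a--▸ t6
  t5 = ((b.0)\{b} + (a.0 + b.0)) | 0 ⊢ --a--▸ t7, --b--▸ t7
  t6 = 0 | a.0 ⊢ --a--▸ t7
  t7 = 0 | 0 ⊢ deadlocked
Bisimilarity quotient blocks:
  B0 = {s0, t0}
  B1 = {s2, t2}
  B2 = {s4, t4}
  B3 = {s6, t6}
  B4 = {s7, t7}
  B5 = {s1, t1}
  B6 = {s3, t3}
  B7 = {s5, t5}
s0 ∈ B0, t0 ∈ B0 → same block

bisimilar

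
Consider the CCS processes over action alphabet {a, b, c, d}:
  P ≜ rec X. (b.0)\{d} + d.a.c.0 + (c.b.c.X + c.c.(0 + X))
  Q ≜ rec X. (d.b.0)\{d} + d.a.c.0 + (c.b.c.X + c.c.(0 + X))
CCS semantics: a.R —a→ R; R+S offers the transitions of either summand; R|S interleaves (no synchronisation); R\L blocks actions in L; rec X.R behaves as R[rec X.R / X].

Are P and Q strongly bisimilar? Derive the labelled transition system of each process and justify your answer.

P's transition system — 9 states:
  p0 = rec X. (b.0)\{d} + d.a.c.0 + (c.b.c.X + c.c.(0 + X)) → --b--▸ p1, --c--▸ p2, --c--▸ p3, --d--▸ p4
  p1 = 0\{d} → stopped
  p2 = b.c.(rec X. (b.0)\{d} + d.a.c.0 + (c.b.c.X + c.c.(0 + X))) → --b--▸ p5
  p3 = c.(0 + (rec X. (b.0)\{d} + d.a.c.0 + (c.b.c.X + c.c.(0 + X)))) → --c--▸ p6
  p4 = a.c.0 → --a--▸ p7
  p5 = c.(rec X. (b.0)\{d} + d.a.c.0 + (c.b.c.X + c.c.(0 + X))) → --c--▸ p0
  p6 = 0 + (rec X. (b.0)\{d} + d.a.c.0 + (c.b.c.X + c.c.(0 + X))) → --b--▸ p1, --c--▸ p2, --c--▸ p3, --d--▸ p4
  p7 = c.0 → --c--▸ p8
  p8 = 0 → stopped
Q's transition system — 8 states:
  q0 = rec X. (d.b.0)\{d} + d.a.c.0 + (c.b.c.X + c.c.(0 + X)) → --c--▸ q1, --c--▸ q2, --d--▸ q3
  q1 = b.c.(rec X. (d.b.0)\{d} + d.a.c.0 + (c.b.c.X + c.c.(0 + X))) → --b--▸ q4
  q2 = c.(0 + (rec X. (d.b.0)\{d} + d.a.c.0 + (c.b.c.X + c.c.(0 + X)))) → --c--▸ q5
  q3 = a.c.0 → --a--▸ q6
  q4 = c.(rec X. (d.b.0)\{d} + d.a.c.0 + (c.b.c.X + c.c.(0 + X))) → --c--▸ q0
  q5 = 0 + (rec X. (d.b.0)\{d} + d.a.c.0 + (c.b.c.X + c.c.(0 + X))) → --c--▸ q1, --c--▸ q2, --d--▸ q3
  q6 = c.0 → --c--▸ q7
  q7 = 0 → stopped
Partition-refinement fixed point:
  B0 = {p0, p6}
  B1 = {p4, q3}
  B2 = {p7, q6}
  B3 = {p1, p8, q7}
  B4 = {p3, p5}
  B5 = {p2}
  B6 = {q0, q5}
  B7 = {q2, q4}
  B8 = {q1}
p0 ∈ B0, q0 ∈ B6 → different blocks

P ≁ Q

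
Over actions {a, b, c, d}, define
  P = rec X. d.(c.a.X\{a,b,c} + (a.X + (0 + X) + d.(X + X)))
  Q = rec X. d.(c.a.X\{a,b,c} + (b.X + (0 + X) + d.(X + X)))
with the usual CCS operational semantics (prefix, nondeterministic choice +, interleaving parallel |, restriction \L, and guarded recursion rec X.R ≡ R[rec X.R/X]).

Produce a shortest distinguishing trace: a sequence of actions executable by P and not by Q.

LTS(P): 7 reachable states
  m0 = rec X. d.(c.a.X\{a,b,c} + (a.X + (0 + X) + d.(X + X))) has moves --d--▸ m1
  m1 = c.a.(rec X. d.(c.a.X\{a,b,c} + (a.X + (0 + X) + d.(X + X))))\{a,b,c} + (a.(rec X. d.(c.a.X\{a,b,c} + (a.X + (0 + X) + d.(X + X)))) + (0 + (rec X. d.(c.a.X\{a,b,c} + (a.X + (0 + X) + d.(X + X))))) + d.((rec X. d.(c.a.X\{a,b,c} + (a.X + (0 + X) + d.(X + X)))) + (rec X. d.(c.a.X\{a,b,c} + (a.X + (0 + X) + d.(X + X)))))) has moves --a--▸ m0, --c--▸ m2, --d--▸ m1, --d--▸ m3
  m2 = a.(rec X. d.(c.a.X\{a,b,c} + (a.X + (0 + X) + d.(X + X))))\{a,b,c} has moves --a--▸ m4
  m3 = (rec X. d.(c.a.X\{a,b,c} + (a.X + (0 + X) + d.(X + X)))) + (rec X. d.(c.a.X\{a,b,c} + (a.X + (0 + X) + d.(X + X)))) has moves --d--▸ m1
  m4 = (rec X. d.(c.a.X\{a,b,c} + (a.X + (0 + X) + d.(X + X))))\{a,b,c} has moves --d--▸ m5
  m5 = (c.a.(rec X. d.(c.a.X\{a,b,c} + (a.X + (0 + X) + d.(X + X))))\{a,b,c} + (a.(rec X. d.(c.a.X\{a,b,c} + (a.X + (0 + X) + d.(X + X)))) + (0 + (rec X. d.(c.a.X\{a,b,c} + (a.X + (0 + X) + d.(X + X))))) + d.((rec X. d.(c.a.X\{a,b,c} + (a.X + (0 + X) + d.(X + X)))) + (rec X. d.(c.a.X\{a,b,c} + (a.X + (0 + X) + d.(X + X)))))))\{a,b,c} has moves --d--▸ m5, --d--▸ m6
  m6 = ((rec X. d.(c.a.X\{a,b,c} + (a.X + (0 + X) + d.(X + X)))) + (rec X. d.(c.a.X\{a,b,c} + (a.X + (0 + X) + d.(X + X)))))\{a,b,c} has moves --d--▸ m5
LTS(Q): 7 reachable states
  n0 = rec X. d.(c.a.X\{a,b,c} + (b.X + (0 + X) + d.(X + X))) has moves --d--▸ n1
  n1 = c.a.(rec X. d.(c.a.X\{a,b,c} + (b.X + (0 + X) + d.(X + X))))\{a,b,c} + (b.(rec X. d.(c.a.X\{a,b,c} + (b.X + (0 + X) + d.(X + X)))) + (0 + (rec X. d.(c.a.X\{a,b,c} + (b.X + (0 + X) + d.(X + X))))) + d.((rec X. d.(c.a.X\{a,b,c} + (b.X + (0 + X) + d.(X + X)))) + (rec X. d.(c.a.X\{a,b,c} + (b.X + (0 + X) + d.(X + X)))))) has moves --b--▸ n0, --c--▸ n2, --d--▸ n1, --d--▸ n3
  n2 = a.(rec X. d.(c.a.X\{a,b,c} + (b.X + (0 + X) + d.(X + X))))\{a,b,c} has moves --a--▸ n4
  n3 = (rec X. d.(c.a.X\{a,b,c} + (b.X + (0 + X) + d.(X + X)))) + (rec X. d.(c.a.X\{a,b,c} + (b.X + (0 + X) + d.(X + X)))) has moves --d--▸ n1
  n4 = (rec X. d.(c.a.X\{a,b,c} + (b.X + (0 + X) + d.(X + X))))\{a,b,c} has moves --d--▸ n5
  n5 = (c.a.(rec X. d.(c.a.X\{a,b,c} + (b.X + (0 + X) + d.(X + X))))\{a,b,c} + (b.(rec X. d.(c.a.X\{a,b,c} + (b.X + (0 + X) + d.(X + X)))) + (0 + (rec X. d.(c.a.X\{a,b,c} + (b.X + (0 + X) + d.(X + X))))) + d.((rec X. d.(c.a.X\{a,b,c} + (b.X + (0 + X) + d.(X + X)))) + (rec X. d.(c.a.X\{a,b,c} + (b.X + (0 + X) + d.(X + X)))))))\{a,b,c} has moves --d--▸ n5, --d--▸ n6
  n6 = ((rec X. d.(c.a.X\{a,b,c} + (b.X + (0 + X) + d.(X + X)))) + (rec X. d.(c.a.X\{a,b,c} + (b.X + (0 + X) + d.(X + X)))))\{a,b,c} has moves --d--▸ n5
Run σ = ⟨da⟩ on P: start {m0}
  after d @ step 1: {m1}
  after a @ step 2: {m0}
  ✓ P
Run σ = ⟨da⟩ on Q: start {n0}
  after d @ step 1: {n1}
  after a @ step 2: no successor for Q

da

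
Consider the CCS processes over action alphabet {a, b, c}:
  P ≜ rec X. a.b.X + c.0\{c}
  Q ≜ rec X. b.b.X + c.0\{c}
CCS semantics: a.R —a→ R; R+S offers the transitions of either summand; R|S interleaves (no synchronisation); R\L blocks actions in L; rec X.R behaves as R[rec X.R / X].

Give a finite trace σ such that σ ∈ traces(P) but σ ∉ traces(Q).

Reachable graph of P (3 states):
  p0 = rec X. a.b.X + c.0\{c} has moves =a=> p1, =c=> p2
  p1 = b.(rec X. a.b.X + c.0\{c}) has moves =b=> p0
  p2 = 0\{c} has moves ·
Reachable graph of Q (3 states):
  q0 = rec X. b.b.X + c.0\{c} has moves =b=> q1, =c=> q2
  q1 = b.(rec X. b.b.X + c.0\{c}) has moves =b=> q0
  q2 = 0\{c} has moves ·
Executing a from P (initial set {p0}):
  step 1 (a): {p1}
  P completes σ.
Executing a from Q (initial set {q0}):
  step 1 (a): no successor for Q

a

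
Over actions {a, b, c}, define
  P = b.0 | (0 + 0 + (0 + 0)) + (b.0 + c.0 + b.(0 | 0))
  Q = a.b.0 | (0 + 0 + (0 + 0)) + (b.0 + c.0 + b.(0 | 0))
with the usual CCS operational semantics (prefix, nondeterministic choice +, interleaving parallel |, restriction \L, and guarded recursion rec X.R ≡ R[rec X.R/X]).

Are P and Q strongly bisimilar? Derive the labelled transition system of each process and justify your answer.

P ≁ Q

P's transition system — 4 states:
  s0 = b.0 | (0 + 0 + (0 + 0)) + (b.0 + c.0 + b.(0 | 0)) → -b-> s1, -b-> s2, -b-> s3, -c-> s1
  s1 = 0 → stopped
  s2 = 0 | (0 + 0 + (0 + 0)) → stopped
  s3 = 0 | 0 → stopped
Q's transition system — 5 states:
  t0 = a.b.0 | (0 + 0 + (0 + 0)) + (b.0 + c.0 + b.(0 | 0)) → -a-> t1, -b-> t2, -b-> t3, -c-> t2
  t1 = b.0 | (0 + 0 + (0 + 0)) → -b-> t4
  t2 = 0 → stopped
  t3 = 0 | 0 → stopped
  t4 = 0 | (0 + 0 + (0 + 0)) → stopped
Partition-refinement fixed point:
  B0 = {s0}
  B1 = {s1, s2, s3, t2, t3, t4}
  B2 = {t0}
  B3 = {t1}
s0 ∈ B0, t0 ∈ B2 → different blocks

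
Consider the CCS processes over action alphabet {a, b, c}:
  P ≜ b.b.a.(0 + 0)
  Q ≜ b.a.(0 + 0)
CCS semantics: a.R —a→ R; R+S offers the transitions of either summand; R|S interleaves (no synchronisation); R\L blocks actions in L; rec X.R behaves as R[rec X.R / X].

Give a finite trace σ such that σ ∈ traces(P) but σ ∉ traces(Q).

bb

LTS(P): 4 reachable states
  m0 = b.b.a.(0 + 0) ⊢ ··b··> m1
  m1 = b.a.(0 + 0) ⊢ ··b··> m2
  m2 = a.(0 + 0) ⊢ ··a··> m3
  m3 = 0 + 0 ⊢ ·
LTS(Q): 3 reachable states
  n0 = b.a.(0 + 0) ⊢ ··b··> n1
  n1 = a.(0 + 0) ⊢ ··a··> n2
  n2 = 0 + 0 ⊢ ·
Trace ⟨bb⟩ through P, begin at {m0}:
  [1] b ⇒ {m1}
  [2] b ⇒ {m2}
  P completes σ.
Trace ⟨bb⟩ through Q, begin at {n0}:
  [1] b ⇒ {n1}
  [2] b ⇒ no successor for Q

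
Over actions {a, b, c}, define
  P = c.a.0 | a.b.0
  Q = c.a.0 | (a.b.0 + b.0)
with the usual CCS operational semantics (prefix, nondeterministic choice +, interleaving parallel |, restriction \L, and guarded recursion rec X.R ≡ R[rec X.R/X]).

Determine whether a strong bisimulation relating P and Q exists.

P's transition system — 9 states:
  u0 = c.a.0 | a.b.0 has moves =a=> u1, =c=> u2
  u1 = c.a.0 | b.0 has moves =b=> u3, =c=> u4
  u2 = a.0 | a.b.0 has moves =a=> u4, =a=> u5
  u3 = c.a.0 | 0 has moves =c=> u6
  u4 = a.0 | b.0 has moves =a=> u7, =b=> u6
  u5 = 0 | a.b.0 has moves =a=> u7
  u6 = a.0 | 0 has moves =a=> u8
  u7 = 0 | b.0 has moves =b=> u8
  u8 = 0 | 0 has moves deadlocked
Q's transition system — 9 states:
  v0 = c.a.0 | (a.b.0 + b.0) has moves =a=> v1, =b=> v2, =c=> v3
  v1 = c.a.0 | b.0 has moves =b=> v2, =c=> v4
  v2 = c.a.0 | 0 has moves =c=> v5
  v3 = a.0 | (a.b.0 + b.0) has moves =a=> v4, =a=> v6, =b=> v5
  v4 = a.0 | b.0 has moves =a=> v7, =b=> v5
  v5 = a.0 | 0 has moves =a=> v8
  v6 = 0 | (a.b.0 + b.0) has moves =a=> v7, =b=> v8
  v7 = 0 | b.0 has moves =b=> v8
  v8 = 0 | 0 has moves deadlocked
Partition-refinement fixed point:
  B0 = {u0}
  B1 = {u1, v1}
  B2 = {u4, v4}
  B3 = {u7, v7}
  B4 = {u8, v8}
  B5 = {u6, v5}
  B6 = {u3, v2}
  B7 = {u2}
  B8 = {u5}
  B9 = {v0}
  B10 = {v3}
  B11 = {v6}
u0 ∈ B0, v0 ∈ B9 → different blocks

not bisimilar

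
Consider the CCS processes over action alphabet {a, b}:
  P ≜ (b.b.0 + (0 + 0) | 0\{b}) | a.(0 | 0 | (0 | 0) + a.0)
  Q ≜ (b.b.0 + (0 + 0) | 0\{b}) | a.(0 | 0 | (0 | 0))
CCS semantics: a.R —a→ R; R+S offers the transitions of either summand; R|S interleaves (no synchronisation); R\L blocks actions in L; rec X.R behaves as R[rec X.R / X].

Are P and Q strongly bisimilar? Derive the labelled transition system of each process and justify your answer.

NO

LTS(P): 9 reachable states
  u0 = (b.b.0 + (0 + 0) | 0\{b}) | a.(0 | 0 | (0 | 0) + a.0) → =a=> u1, =b=> u2
  u1 = (b.b.0 + (0 + 0) | 0\{b}) | (0 | 0 | (0 | 0) + a.0) → =a=> u3, =b=> u4
  u2 = b.0 | a.(0 | 0 | (0 | 0) + a.0) → =a=> u4, =b=> u5
  u3 = (b.b.0 + (0 + 0) | 0\{b}) | 0 → =b=> u6
  u4 = b.0 | (0 | 0 | (0 | 0) + a.0) → =a=> u6, =b=> u7
  u5 = 0 | a.(0 | 0 | (0 | 0) + a.0) → =a=> u7
  u6 = b.0 | 0 → =b=> u8
  u7 = 0 | (0 | 0 | (0 | 0) + a.0) → =a=> u8
  u8 = 0 | 0 → ∅
LTS(Q): 6 reachable states
  v0 = (b.b.0 + (0 + 0) | 0\{b}) | a.(0 | 0 | (0 | 0)) → =a=> v1, =b=> v2
  v1 = (b.b.0 + (0 + 0) | 0\{b}) | (0 | 0 | (0 | 0)) → =b=> v3
  v2 = b.0 | a.(0 | 0 | (0 | 0)) → =a=> v3, =b=> v4
  v3 = b.0 | (0 | 0 | (0 | 0)) → =b=> v5
  v4 = 0 | a.(0 | 0 | (0 | 0)) → =a=> v5
  v5 = 0 | (0 | 0 | (0 | 0)) → ∅
Partition-refinement fixed point:
  B0 = {u0}
  B1 = {u2}
  B2 = {u4, v2}
  B3 = {u6, v3}
  B4 = {u8, v5}
  B5 = {u7, v4}
  B6 = {u5}
  B7 = {u1, v0}
  B8 = {u3, v1}
u0 ∈ B0, v0 ∈ B7 → different blocks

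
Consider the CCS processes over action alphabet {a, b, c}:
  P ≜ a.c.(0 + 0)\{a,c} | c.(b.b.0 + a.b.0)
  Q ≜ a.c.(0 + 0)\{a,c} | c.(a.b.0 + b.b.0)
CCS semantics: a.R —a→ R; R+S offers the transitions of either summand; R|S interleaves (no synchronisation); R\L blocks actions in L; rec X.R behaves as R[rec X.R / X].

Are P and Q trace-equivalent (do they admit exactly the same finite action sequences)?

P's transition system — 12 states:
  p0 = a.c.(0 + 0)\{a,c} | c.(b.b.0 + a.b.0) ⊢ --a--▸ p1, --c--▸ p2
  p1 = c.(0 + 0)\{a,c} | c.(b.b.0 + a.b.0) ⊢ --c--▸ p3, --c--▸ p4
  p2 = a.c.(0 + 0)\{a,c} | (b.b.0 + a.b.0) ⊢ --a--▸ p4, --a--▸ p5, --b--▸ p5
  p3 = (0 + 0)\{a,c} | c.(b.b.0 + a.b.0) ⊢ --c--▸ p6
  p4 = c.(0 + 0)\{a,c} | (b.b.0 + a.b.0) ⊢ --a--▸ p7, --b--▸ p7, --c--▸ p6
  p5 = a.c.(0 + 0)\{a,c} | b.0 ⊢ --a--▸ p7, --b--▸ p8
  p6 = (0 + 0)\{a,c} | (b.b.0 + a.b.0) ⊢ --a--▸ p9, --b--▸ p9
  p7 = c.(0 + 0)\{a,c} | b.0 ⊢ --b--▸ p10, --c--▸ p9
  p8 = a.c.(0 + 0)\{a,c} | 0 ⊢ --a--▸ p10
  p9 = (0 + 0)\{a,c} | b.0 ⊢ --b--▸ p11
  p10 = c.(0 + 0)\{a,c} | 0 ⊢ --c--▸ p11
  p11 = (0 + 0)\{a,c} | 0 ⊢ (no moves)
Q's transition system — 12 states:
  q0 = a.c.(0 + 0)\{a,c} | c.(a.b.0 + b.b.0) ⊢ --a--▸ q1, --c--▸ q2
  q1 = c.(0 + 0)\{a,c} | c.(a.b.0 + b.b.0) ⊢ --c--▸ q3, --c--▸ q4
  q2 = a.c.(0 + 0)\{a,c} | (a.b.0 + b.b.0) ⊢ --a--▸ q4, --a--▸ q5, --b--▸ q5
  q3 = (0 + 0)\{a,c} | c.(a.b.0 + b.b.0) ⊢ --c--▸ q6
  q4 = c.(0 + 0)\{a,c} | (a.b.0 + b.b.0) ⊢ --a--▸ q7, --b--▸ q7, --c--▸ q6
  q5 = a.c.(0 + 0)\{a,c} | b.0 ⊢ --a--▸ q7, --b--▸ q8
  q6 = (0 + 0)\{a,c} | (a.b.0 + b.b.0) ⊢ --a--▸ q9, --b--▸ q9
  q7 = c.(0 + 0)\{a,c} | b.0 ⊢ --b--▸ q10, --c--▸ q9
  q8 = a.c.(0 + 0)\{a,c} | 0 ⊢ --a--▸ q10
  q9 = (0 + 0)\{a,c} | b.0 ⊢ --b--▸ q11
  q10 = c.(0 + 0)\{a,c} | 0 ⊢ --c--▸ q11
  q11 = (0 + 0)\{a,c} | 0 ⊢ (no moves)
Coarsest stable partition (strong bisimilarity classes):
  B0 = {p0, q0}
  B1 = {p2, q2}
  B2 = {p4, q4}
  B3 = {p7, q7}
  B4 = {p9, q9}
  B5 = {p11, q11}
  B6 = {p10, q10}
  B7 = {p6, q6}
  B8 = {p5, q5}
  B9 = {p8, q8}
  B10 = {p1, q1}
  B11 = {p3, q3}
p0 ∈ B0, q0 ∈ B0 → same block
Bisimilar ⇒ trace-equivalent.

trace-equivalent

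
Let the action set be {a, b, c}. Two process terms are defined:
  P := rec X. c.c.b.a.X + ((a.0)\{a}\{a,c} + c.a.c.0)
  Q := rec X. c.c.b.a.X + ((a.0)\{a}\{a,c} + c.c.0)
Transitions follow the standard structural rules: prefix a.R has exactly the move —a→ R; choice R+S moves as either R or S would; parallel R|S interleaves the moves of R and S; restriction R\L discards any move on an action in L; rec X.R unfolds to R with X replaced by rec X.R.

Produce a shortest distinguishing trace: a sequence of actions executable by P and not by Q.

ca

P's transition system — 7 states:
  p0 = rec X. c.c.b.a.X + ((a.0)\{a}\{a,c} + c.a.c.0) ⊢ ··c··> p1, ··c··> p2
  p1 = a.c.0 ⊢ ··a··> p3
  p2 = c.b.a.(rec X. c.c.b.a.X + ((a.0)\{a}\{a,c} + c.a.c.0)) ⊢ ··c··> p4
  p3 = c.0 ⊢ ··c··> p5
  p4 = b.a.(rec X. c.c.b.a.X + ((a.0)\{a}\{a,c} + c.a.c.0)) ⊢ ··b··> p6
  p5 = 0 ⊢ ∅
  p6 = a.(rec X. c.c.b.a.X + ((a.0)\{a}\{a,c} + c.a.c.0)) ⊢ ··a··> p0
Q's transition system — 6 states:
  q0 = rec X. c.c.b.a.X + ((a.0)\{a}\{a,c} + c.c.0) ⊢ ··c··> q1, ··c··> q2
  q1 = c.0 ⊢ ··c··> q3
  q2 = c.b.a.(rec X. c.c.b.a.X + ((a.0)\{a}\{a,c} + c.c.0)) ⊢ ··c··> q4
  q3 = 0 ⊢ ∅
  q4 = b.a.(rec X. c.c.b.a.X + ((a.0)\{a}\{a,c} + c.c.0)) ⊢ ··b··> q5
  q5 = a.(rec X. c.c.b.a.X + ((a.0)\{a}\{a,c} + c.c.0)) ⊢ ··a··> q0
Executing ca from P (initial set {p0}):
  step 1 (c): {p1, p2}
  step 2 (a): {p3}
  ✓ P
Executing ca from Q (initial set {q0}):
  step 1 (c): {q1, q2}
  step 2 (a): no successor for Q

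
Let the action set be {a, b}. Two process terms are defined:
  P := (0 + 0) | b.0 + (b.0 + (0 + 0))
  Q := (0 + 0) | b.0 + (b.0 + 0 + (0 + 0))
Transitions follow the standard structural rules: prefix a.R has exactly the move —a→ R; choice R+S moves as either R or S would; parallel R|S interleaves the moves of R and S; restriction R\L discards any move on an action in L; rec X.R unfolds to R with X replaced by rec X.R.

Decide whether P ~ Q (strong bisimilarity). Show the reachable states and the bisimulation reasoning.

LTS(P): 3 reachable states
  m0 = (0 + 0) | b.0 + (b.0 + (0 + 0)) | =b=> m1, =b=> m2
  m1 = (0 + 0) | 0 | (no moves)
  m2 = 0 | (no moves)
LTS(Q): 3 reachable states
  n0 = (0 + 0) | b.0 + (b.0 + 0 + (0 + 0)) | =b=> n1, =b=> n2
  n1 = (0 + 0) | 0 | (no moves)
  n2 = 0 | (no moves)
Partition-refinement fixed point:
  B0 = {m0, n0}
  B1 = {m1, m2, n1, n2}
m0 ∈ B0, n0 ∈ B0 → same block

bisimilar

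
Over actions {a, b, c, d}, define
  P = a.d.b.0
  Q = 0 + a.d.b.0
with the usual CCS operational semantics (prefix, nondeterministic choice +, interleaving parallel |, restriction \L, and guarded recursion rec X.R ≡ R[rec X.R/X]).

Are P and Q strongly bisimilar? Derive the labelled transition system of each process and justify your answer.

LTS(P): 4 reachable states
  p0 = a.d.b.0 :: =a=> p1
  p1 = d.b.0 :: =d=> p2
  p2 = b.0 :: =b=> p3
  p3 = 0 :: ∅
LTS(Q): 4 reachable states
  q0 = 0 + a.d.b.0 :: =a=> q1
  q1 = d.b.0 :: =d=> q2
  q2 = b.0 :: =b=> q3
  q3 = 0 :: ∅
Bisimilarity quotient blocks:
  B0 = {p0, q0}
  B1 = {p1, q1}
  B2 = {p2, q2}
  B3 = {p3, q3}
p0 ∈ B0, q0 ∈ B0 → same block

bisimilar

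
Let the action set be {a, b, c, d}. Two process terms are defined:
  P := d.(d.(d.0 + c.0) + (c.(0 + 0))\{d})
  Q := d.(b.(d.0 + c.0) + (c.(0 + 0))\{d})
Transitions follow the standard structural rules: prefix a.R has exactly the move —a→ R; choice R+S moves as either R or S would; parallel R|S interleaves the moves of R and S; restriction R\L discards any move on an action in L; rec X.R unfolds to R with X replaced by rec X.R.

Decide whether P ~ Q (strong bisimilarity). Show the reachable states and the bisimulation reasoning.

P ≁ Q

Reachable graph of P (5 states):
  u0 = d.(d.(d.0 + c.0) + (c.(0 + 0))\{d}) ⊢ =d=> u1
  u1 = d.(d.0 + c.0) + (c.(0 + 0))\{d} ⊢ =c=> u2, =d=> u3
  u2 = (0 + 0)\{d} ⊢ stopped
  u3 = d.0 + c.0 ⊢ =c=> u4, =d=> u4
  u4 = 0 ⊢ stopped
Reachable graph of Q (5 states):
  v0 = d.(b.(d.0 + c.0) + (c.(0 + 0))\{d}) ⊢ =d=> v1
  v1 = b.(d.0 + c.0) + (c.(0 + 0))\{d} ⊢ =b=> v2, =c=> v3
  v2 = d.0 + c.0 ⊢ =c=> v4, =d=> v4
  v3 = (0 + 0)\{d} ⊢ stopped
  v4 = 0 ⊢ stopped
Partition-refinement fixed point:
  B0 = {u0}
  B1 = {u1}
  B2 = {u3, v2}
  B3 = {u2, u4, v3, v4}
  B4 = {v0}
  B5 = {v1}
u0 ∈ B0, v0 ∈ B4 → different blocks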